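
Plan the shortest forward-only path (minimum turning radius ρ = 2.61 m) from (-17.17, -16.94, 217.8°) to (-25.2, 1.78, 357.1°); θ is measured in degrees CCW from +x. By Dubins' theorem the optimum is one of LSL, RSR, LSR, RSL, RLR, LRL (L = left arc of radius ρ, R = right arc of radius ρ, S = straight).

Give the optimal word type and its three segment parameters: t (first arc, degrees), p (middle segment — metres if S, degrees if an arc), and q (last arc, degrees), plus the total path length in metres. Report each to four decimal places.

RSR: t = 102.7657°, p = 15.5079 m, q = 117.9343°, L = 25.5615 m

Let ψ = atan2(Δy, Δx) = atan2(18.72, -8.03) = 113.2171° be the start→goal bearing.
Normalize: d = |goal − start| / ρ = 20.369568/2.61 = 7.804432, α = (θ_start − ψ) mod 360° = 104.5829° = 1.825317 rad, β = (θ_goal − ψ) mod 360° = 243.8829° = 4.256560 rad.
Common terms: sin α = 0.967784, cos α = -0.251781, sin β = -0.897897, cos β = -0.440207, cos(α−β) = -0.758134, d² = 60.909162. Work in radians in the unit-radius frame; every candidate has L = ρ·(t + p + q).
LSL: p² = 2 + d² − 2cos(α−β) + 2d(sin α − sin β) = 93.546588; p = √p² = 9.671949; φ = atan2(cos β − cos α, d + sin α − sin β) = -0.019483 rad; t = (φ − α) mod 2π = 4.438386 rad, q = (β − φ) mod 2π = 4.276043 rad → L = 2.61·(4.438386 + 9.671949 + 4.276043) = 2.61·18.386377 = 47.988445 m
RSR: p² = 2 + d² − 2cos(α−β) + 2d(sin β − sin α) = 35.304273; p = √p² = 5.941740; φ = atan2(cos α − cos β, d − sin α + sin β) = 0.031717 rad; t = (α − φ) mod 2π = 1.793599 rad, q = (φ − β) mod 2π = 2.058342 rad → L = 2.61·(1.793599 + 5.941740 + 2.058342) = 2.61·9.793682 = 25.561509 m
LSR: p² = d² − 2 + 2cos(α−β) + 2d(sin α + sin β) = 58.483759; p = √p² = 7.647468; φ = atan2(−cos α − cos β, d + sin α + sin β) − atan2(−2, p) = 0.343449 rad; t = (φ − α) mod 2π = 4.801318 rad, q = (φ − β) mod 2π = 2.370074 rad → L = 2.61·(4.801318 + 7.647468 + 2.370074) = 2.61·14.818860 = 38.677224 m
RSL: p² = d² − 2 + 2cos(α−β) − 2d(sin α + sin β) = 56.302027; p = √p² = 7.503468; φ = atan2(cos α + cos β, d − sin α − sin β) − atan2(2, p) = -0.349717 rad; t = (α − φ) mod 2π = 2.175034 rad, q = (β − φ) mod 2π = 4.606277 rad → L = 2.61·(2.175034 + 7.503468 + 4.606277) = 2.61·14.284779 = 37.283272 m
RLR: c = (6 − d² + 2cos(α−β) + 2d(sin α − sin β))/8 = -3.413034, |c| > 1 → infeasible
LRL: c = (6 − d² + 2cos(α−β) − 2d(sin α − sin β))/8 = -10.693323, |c| > 1 → infeasible
Shortest: RSR with L = 25.561509 m ≈ 25.5615 m
Convert RSR to answer units (arcs ×180/π): t = 1.793599·180/π = 102.7657°, p = ρ·p = 2.61·5.941740 = 15.5079 m, q = 2.058342·180/π = 117.9343°, L = 25.5615 m.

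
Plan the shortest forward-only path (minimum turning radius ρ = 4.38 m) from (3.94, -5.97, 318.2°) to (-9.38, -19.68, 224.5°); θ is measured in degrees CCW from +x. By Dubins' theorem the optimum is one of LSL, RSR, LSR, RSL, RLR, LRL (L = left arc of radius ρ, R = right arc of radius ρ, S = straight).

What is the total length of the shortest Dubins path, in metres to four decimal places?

22.5303 m

Let ψ = atan2(Δy, Δx) = atan2(-13.71, -13.32) = -134.1734° be the start→goal bearing.
Normalize: d = |goal − start| / ρ = 19.115086/4.38 = 4.364175, α = (θ_start − ψ) mod 360° = 92.3734° = 1.612219 rad, β = (θ_goal − ψ) mod 360° = 358.6734° = 6.260031 rad.
Common terms: sin α = 0.999142, cos α = -0.041411, sin β = -0.023152, cos β = 0.999732, cos(α−β) = -0.064532, d² = 19.046022. Work in radians in the unit-radius frame; every candidate has L = ρ·(t + p + q).
LSL: p² = 2 + d² − 2cos(α−β) + 2d(sin α − sin β) = 30.098027; p = √p² = 5.486167; φ = atan2(cos β − cos α, d + sin α − sin β) = 0.190934 rad; t = (φ − α) mod 2π = 4.861900 rad, q = (β − φ) mod 2π = 6.069097 rad → L = 4.38·(4.861900 + 5.486167 + 6.069097) = 4.38·16.417164 = 71.907178 m
RSR: p² = 2 + d² − 2cos(α−β) + 2d(sin β − sin α) = 12.252145; p = √p² = 3.500306; φ = atan2(cos α − cos β, d − sin α + sin β) = -0.302014 rad; t = (α − φ) mod 2π = 1.914233 rad, q = (φ − β) mod 2π = 6.004326 rad → L = 4.38·(1.914233 + 3.500306 + 6.004326) = 4.38·11.418865 = 50.014630 m
LSR: p² = d² − 2 + 2cos(α−β) + 2d(sin α + sin β) = 25.435741; p = √p² = 5.043386; φ = atan2(−cos α − cos β, d + sin α + sin β) − atan2(−2, p) = 0.199971 rad; t = (φ − α) mod 2π = 4.870937 rad, q = (φ − β) mod 2π = 0.223125 rad → L = 4.38·(4.870937 + 5.043386 + 0.223125) = 4.38·10.137448 = 44.402023 m
RSL: p² = d² − 2 + 2cos(α−β) − 2d(sin α + sin β) = 8.398173; p = √p² = 2.897960; φ = atan2(cos α + cos β, d − sin α − sin β) − atan2(2, p) = -0.328436 rad; t = (α − φ) mod 2π = 1.940656 rad, q = (β − φ) mod 2π = 0.305282 rad → L = 4.38·(1.940656 + 2.897960 + 0.305282) = 4.38·5.143898 = 22.530273 m
RLR: c = (6 − d² + 2cos(α−β) + 2d(sin α − sin β))/8 = -0.531518; p = 2π − arccos c = 4.151997 rad; φ = atan2(cos α − cos β, d − sin α + sin β) = -0.302014 rad; t = (α − φ + p/2) mod 2π = 3.990232 rad, q = (α − β − t + p) mod 2π = 1.797139 rad → L = 4.38·(3.990232 + 4.151997 + 1.797139) = 4.38·9.939368 = 43.534431 m
LRL: c = (6 − d² + 2cos(α−β) − 2d(sin α − sin β))/8 = -2.762253, |c| > 1 → infeasible
Shortest: RSL with L = 22.530273 m ≈ 22.5303 m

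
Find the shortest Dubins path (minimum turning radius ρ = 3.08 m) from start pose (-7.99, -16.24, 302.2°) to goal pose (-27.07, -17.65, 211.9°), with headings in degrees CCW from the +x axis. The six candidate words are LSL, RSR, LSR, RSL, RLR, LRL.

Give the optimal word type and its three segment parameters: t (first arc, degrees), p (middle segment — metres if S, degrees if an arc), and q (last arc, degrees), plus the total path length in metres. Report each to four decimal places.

RSL: t = 137.2634°, p = 13.7165 m, q = 46.9634°, L = 23.6199 m

Let ψ = atan2(Δy, Δx) = atan2(-1.41, -19.08) = -175.7736° be the start→goal bearing.
Normalize: d = |goal − start| / ρ = 19.132028/3.08 = 6.211697, α = (θ_start − ψ) mod 360° = 117.9736° = 2.059027 rad, β = (θ_goal − ψ) mod 360° = 27.6736° = 0.482995 rad.
Common terms: sin α = 0.883164, cos α = -0.469064, sin β = 0.464433, cos β = 0.885608, cos(α−β) = -0.005236, d² = 38.585185. Work in radians in the unit-radius frame; every candidate has L = ρ·(t + p + q).
LSL: p² = 2 + d² − 2cos(α−β) + 2d(sin α − sin β) = 45.797714; p = √p² = 6.767401; φ = atan2(cos β − cos α, d + sin α − sin β) = 0.201538 rad; t = (φ − α) mod 2π = 4.425696 rad, q = (β − φ) mod 2π = 0.281457 rad → L = 3.08·(4.425696 + 6.767401 + 0.281457) = 3.08·11.474554 = 35.341626 m
RSR: p² = 2 + d² − 2cos(α−β) + 2d(sin β − sin α) = 35.393600; p = √p² = 5.949252; φ = atan2(cos α − cos β, d − sin α + sin β) = -0.229720 rad; t = (α − φ) mod 2π = 2.288747 rad, q = (φ − β) mod 2π = 5.570471 rad → L = 3.08·(2.288747 + 5.949252 + 5.570471) = 3.08·13.808470 = 42.530087 m
LSR: p² = d² − 2 + 2cos(α−β) + 2d(sin α + sin β) = 53.316450; p = √p² = 7.301811; φ = atan2(−cos α − cos β, d + sin α + sin β) − atan2(−2, p) = 0.212300 rad; t = (φ − α) mod 2π = 4.436458 rad, q = (φ − β) mod 2π = 6.012490 rad → L = 3.08·(4.436458 + 7.301811 + 6.012490) = 3.08·17.750760 = 54.672340 m
RSL: p² = d² − 2 + 2cos(α−β) − 2d(sin α + sin β) = 19.832976; p = √p² = 4.453423; φ = atan2(cos α + cos β, d − sin α − sin β) − atan2(2, p) = -0.336671 rad; t = (α − φ) mod 2π = 2.395698 rad, q = (β − φ) mod 2π = 0.819666 rad → L = 3.08·(2.395698 + 4.453423 + 0.819666) = 3.08·7.668787 = 23.619865 m
RLR: c = (6 − d² + 2cos(α−β) + 2d(sin α − sin β))/8 = -3.424200, |c| > 1 → infeasible
LRL: c = (6 − d² + 2cos(α−β) − 2d(sin α − sin β))/8 = -4.724714, |c| > 1 → infeasible
Shortest: RSL with L = 23.619865 m ≈ 23.6199 m
Convert RSL to answer units (arcs ×180/π): t = 2.395698·180/π = 137.2634°, p = ρ·p = 3.08·4.453423 = 13.7165 m, q = 0.819666·180/π = 46.9634°, L = 23.6199 m.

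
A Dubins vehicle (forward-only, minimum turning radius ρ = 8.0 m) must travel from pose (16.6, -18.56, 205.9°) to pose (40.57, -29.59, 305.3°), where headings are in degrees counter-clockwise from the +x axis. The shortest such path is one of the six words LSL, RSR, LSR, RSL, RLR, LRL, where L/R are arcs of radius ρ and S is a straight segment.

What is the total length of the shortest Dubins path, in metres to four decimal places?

45.6059 m

Let ψ = atan2(Δy, Δx) = atan2(-11.03, 23.97) = -24.7099° be the start→goal bearing.
Normalize: d = |goal − start| / ρ = 26.386015/8.0 = 3.298252, α = (θ_start − ψ) mod 360° = 230.6099° = 4.024903 rad, β = (θ_goal − ψ) mod 360° = 330.0099° = 5.759760 rad.
Common terms: sin α = -0.772844, cos α = -0.634597, sin β = -0.499850, cos β = 0.866112, cos(α−β) = -0.163326, d² = 10.878466. Work in radians in the unit-radius frame; every candidate has L = ρ·(t + p + q).
LSL: p² = 2 + d² − 2cos(α−β) + 2d(sin α − sin β) = 11.404314; p = √p² = 3.377027; φ = atan2(cos β − cos α, d + sin α − sin β) = 0.460490 rad; t = (φ − α) mod 2π = 2.718773 rad, q = (β − φ) mod 2π = 5.299269 rad → L = 8.0·(2.718773 + 3.377027 + 5.299269) = 8.0·11.395070 = 91.160560 m
RSR: p² = 2 + d² − 2cos(α−β) + 2d(sin β − sin α) = 15.005921; p = √p² = 3.873748; φ = atan2(cos α − cos β, d − sin α + sin β) = -0.397815 rad; t = (α − φ) mod 2π = 4.422717 rad, q = (φ − β) mod 2π = 0.125611 rad → L = 8.0·(4.422717 + 3.873748 + 0.125611) = 8.0·8.422076 = 67.376605 m
LSR: p² = d² − 2 + 2cos(α−β) + 2d(sin α + sin β) = 0.156486; p = √p² = 0.395583; φ = atan2(−cos α − cos β, d + sin α + sin β) − atan2(−2, p) = 1.261722 rad; t = (φ − α) mod 2π = 3.520005 rad, q = (φ − β) mod 2π = 1.785147 rad → L = 8.0·(3.520005 + 0.395583 + 1.785147) = 8.0·5.700735 = 45.605883 m
RSL: p² = d² − 2 + 2cos(α−β) − 2d(sin α + sin β) = 16.947141; p = √p² = 4.116691; φ = atan2(cos α + cos β, d − sin α − sin β) − atan2(2, p) = -0.401639 rad; t = (α − φ) mod 2π = 4.426542 rad, q = (β − φ) mod 2π = 6.161399 rad → L = 8.0·(4.426542 + 4.116691 + 6.161399) = 8.0·14.704631 = 117.637048 m
RLR: c = (6 − d² + 2cos(α−β) + 2d(sin α − sin β))/8 = -0.875740; p = 2π − arccos c = 3.645422 rad; φ = atan2(cos α − cos β, d − sin α + sin β) = -0.397815 rad; t = (α − φ + p/2) mod 2π = 6.245429 rad, q = (α − β − t + p) mod 2π = 1.948322 rad → L = 8.0·(6.245429 + 3.645422 + 1.948322) = 8.0·11.839173 = 94.713381 m
LRL: c = (6 − d² + 2cos(α−β) − 2d(sin α − sin β))/8 = -0.425539; p = 2π − arccos c = 4.272831 rad; φ = atan2(cos β − cos α, d + sin α − sin β) = 0.460490 rad; t = (φ − α + p/2) mod 2π = 4.855189 rad, q = (β − α − t + p) mod 2π = 1.152500 rad → L = 8.0·(4.855189 + 4.272831 + 1.152500) = 8.0·10.280520 = 82.244158 m
Shortest: LSR with L = 45.605883 m ≈ 45.6059 m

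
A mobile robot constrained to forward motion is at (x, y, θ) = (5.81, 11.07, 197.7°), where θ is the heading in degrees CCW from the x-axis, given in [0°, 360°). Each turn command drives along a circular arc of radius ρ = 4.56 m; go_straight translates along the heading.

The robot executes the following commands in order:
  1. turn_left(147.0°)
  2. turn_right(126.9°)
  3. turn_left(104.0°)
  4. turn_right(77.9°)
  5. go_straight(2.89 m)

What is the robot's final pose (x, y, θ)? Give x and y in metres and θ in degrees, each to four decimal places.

set_pose: (x, y, θ) = (5.8100, 11.0700, 197.7000°), ρ = 4.56
turn_left(147.0°): centre at ρ to the left, rotate +147.0° → (5.9931, 2.3275, 344.7000°)
turn_right(126.9°): centre at ρ to the right, rotate −126.9° → (7.5847, -5.6740, 217.8000°)
turn_left(104.0°): centre at ρ to the left, rotate +104.0° → (7.5596, -12.8606, 321.8000°)
turn_right(77.9°): centre at ρ to the right, rotate −77.9° → (8.8347, -18.4503, 243.9000°)
go_straight(2.89): x += 2.89·cos θ, y += 2.89·sin θ → (7.5633, -21.0456, 243.9000°)

(7.5633, -21.0456, 243.9000°)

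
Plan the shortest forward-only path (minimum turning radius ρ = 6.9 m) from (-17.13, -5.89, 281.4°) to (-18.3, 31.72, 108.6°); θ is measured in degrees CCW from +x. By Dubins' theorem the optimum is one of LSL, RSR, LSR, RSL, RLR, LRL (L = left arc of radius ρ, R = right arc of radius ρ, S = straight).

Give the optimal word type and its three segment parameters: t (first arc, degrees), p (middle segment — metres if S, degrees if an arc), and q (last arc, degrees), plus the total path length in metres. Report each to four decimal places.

LSR: t = 191.6973°, p = 35.9120 m, q = 4.4973°, L = 59.5393 m

Let ψ = atan2(Δy, Δx) = atan2(37.61, -1.17) = 91.7818° be the start→goal bearing.
Normalize: d = |goal − start| / ρ = 37.628194/6.9 = 5.453361, α = (θ_start − ψ) mod 360° = 189.6182° = 3.309461 rad, β = (θ_goal − ψ) mod 360° = 16.8182° = 0.293533 rad.
Common terms: sin α = -0.167082, cos α = -0.985943, sin β = 0.289335, cos β = 0.957228, cos(α−β) = -0.992115, d² = 29.739151. Work in radians in the unit-radius frame; every candidate has L = ρ·(t + p + q).
LSL: p² = 2 + d² − 2cos(α−β) + 2d(sin α − sin β) = 28.745368; p = √p² = 5.361471; φ = atan2(cos β − cos α, d + sin α − sin β) = 0.370876 rad; t = (φ − α) mod 2π = 3.344600 rad, q = (β − φ) mod 2π = 6.205841 rad → L = 6.9·(3.344600 + 5.361471 + 6.205841) = 6.9·14.911912 = 102.892195 m
RSR: p² = 2 + d² − 2cos(α−β) + 2d(sin β − sin α) = 38.701394; p = √p² = 6.221044; φ = atan2(cos α − cos β, d − sin α + sin β) = -0.317670 rad; t = (α − φ) mod 2π = 3.627132 rad, q = (φ − β) mod 2π = 5.671982 rad → L = 6.9·(3.627132 + 6.221044 + 5.671982) = 6.9·15.520159 = 107.089095 m
LSR: p² = d² − 2 + 2cos(α−β) + 2d(sin α + sin β) = 27.088312; p = √p² = 5.204643; φ = atan2(−cos α − cos β, d + sin α + sin β) − atan2(−2, p) = 0.372025 rad; t = (φ − α) mod 2π = 3.345749 rad, q = (φ − β) mod 2π = 0.078492 rad → L = 6.9·(3.345749 + 5.204643 + 0.078492) = 6.9·8.628885 = 59.539304 m
RSL: p² = d² − 2 + 2cos(α−β) − 2d(sin α + sin β) = 24.421532; p = √p² = 4.941815; φ = atan2(cos α + cos β, d − sin α − sin β) − atan2(2, p) = -0.389946 rad; t = (α − φ) mod 2π = 3.699408 rad, q = (β − φ) mod 2π = 0.683479 rad → L = 6.9·(3.699408 + 4.941815 + 0.683479) = 6.9·9.324701 = 64.340436 m
RLR: c = (6 − d² + 2cos(α−β) + 2d(sin α − sin β))/8 = -3.837674, |c| > 1 → infeasible
LRL: c = (6 − d² + 2cos(α−β) − 2d(sin α − sin β))/8 = -2.593171, |c| > 1 → infeasible
Shortest: LSR with L = 59.539304 m ≈ 59.5393 m
Convert LSR to answer units (arcs ×180/π): t = 3.345749·180/π = 191.6973°, p = ρ·p = 6.9·5.204643 = 35.9120 m, q = 0.078492·180/π = 4.4973°, L = 59.5393 m.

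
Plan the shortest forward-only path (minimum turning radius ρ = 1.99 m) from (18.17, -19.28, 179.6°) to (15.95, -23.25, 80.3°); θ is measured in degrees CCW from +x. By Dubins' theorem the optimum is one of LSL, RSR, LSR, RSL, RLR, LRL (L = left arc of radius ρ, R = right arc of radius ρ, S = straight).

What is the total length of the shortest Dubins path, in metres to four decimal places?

Let ψ = atan2(Δy, Δx) = atan2(-3.97, -2.22) = -119.2137° be the start→goal bearing.
Normalize: d = |goal − start| / ρ = 4.548549/1.99 = 2.285703, α = (θ_start − ψ) mod 360° = 298.8137° = 5.215282 rad, β = (θ_goal − ψ) mod 360° = 199.5137° = 3.482170 rad.
Common terms: sin α = -0.876192, cos α = 0.481963, sin β = -0.334032, cos β = -0.942562, cos(α−β) = -0.161604, d² = 5.224439. Work in radians in the unit-radius frame; every candidate has L = ρ·(t + p + q).
LSL: p² = 2 + d² − 2cos(α−β) + 2d(sin α − sin β) = 5.069211; p = √p² = 2.251491; φ = atan2(cos β − cos α, d + sin α − sin β) = -0.685038 rad; t = (φ − α) mod 2π = 0.382865 rad, q = (β − φ) mod 2π = 4.167209 rad → L = 1.99·(0.382865 + 2.251491 + 4.167209) = 1.99·6.801564 = 13.535113 m
RSR: p² = 2 + d² − 2cos(α−β) + 2d(sin β − sin α) = 10.026081; p = √p² = 3.166399; φ = atan2(cos α − cos β, d − sin α + sin β) = 0.466640 rad; t = (α − φ) mod 2π = 4.748642 rad, q = (φ − β) mod 2π = 3.267655 rad → L = 1.99·(4.748642 + 3.166399 + 3.267655) = 1.99·11.182696 = 22.253565 m
LSR: p² = d² − 2 + 2cos(α−β) + 2d(sin α + sin β) = -2.631191 < 0 → infeasible
RSL: p² = d² − 2 + 2cos(α−β) − 2d(sin α + sin β) = 8.433654; p = √p² = 2.904075; φ = atan2(cos α + cos β, d − sin α − sin β) − atan2(2, p) = -0.734092 rad; t = (α − φ) mod 2π = 5.949374 rad, q = (β − φ) mod 2π = 4.216262 rad → L = 1.99·(5.949374 + 2.904075 + 4.216262) = 1.99·13.069711 = 26.008726 m
RLR: c = (6 − d² + 2cos(α−β) + 2d(sin α − sin β))/8 = -0.253260; p = 2π − arccos c = 4.456340 rad; φ = atan2(cos α − cos β, d − sin α + sin β) = 0.466640 rad; t = (α − φ + p/2) mod 2π = 0.693627 rad, q = (α − β − t + p) mod 2π = 5.495825 rad → L = 1.99·(0.693627 + 4.456340 + 5.495825) = 1.99·10.645792 = 21.185127 m
LRL: c = (6 − d² + 2cos(α−β) − 2d(sin α − sin β))/8 = 0.366349; p = 2π − arccos c = 5.087471 rad; φ = atan2(cos β − cos α, d + sin α − sin β) = -0.685038 rad; t = (φ − α + p/2) mod 2π = 2.926600 rad, q = (β − α − t + p) mod 2π = 0.427759 rad → L = 1.99·(2.926600 + 5.087471 + 0.427759) = 1.99·8.441829 = 16.799241 m
Shortest: LSL with L = 13.535113 m ≈ 13.5351 m

13.5351 m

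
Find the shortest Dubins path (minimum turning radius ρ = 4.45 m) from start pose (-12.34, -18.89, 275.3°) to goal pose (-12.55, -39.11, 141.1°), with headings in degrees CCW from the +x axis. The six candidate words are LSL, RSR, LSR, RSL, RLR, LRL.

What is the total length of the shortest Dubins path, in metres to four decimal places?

28.2620 m

Let ψ = atan2(Δy, Δx) = atan2(-20.22, -0.21) = -90.5950° be the start→goal bearing.
Normalize: d = |goal − start| / ρ = 20.221090/4.45 = 4.544065, α = (θ_start − ψ) mod 360° = 5.8950° = 0.102888 rad, β = (θ_goal − ψ) mod 360° = 231.6950° = 4.043841 rad.
Common terms: sin α = 0.102706, cos α = 0.994712, sin β = -0.784723, cos β = -0.619847, cos(α−β) = -0.697165, d² = 20.648529. Work in radians in the unit-radius frame; every candidate has L = ρ·(t + p + q).
LSL: p² = 2 + d² − 2cos(α−β) + 2d(sin α − sin β) = 32.107931; p = √p² = 5.666386; φ = atan2(cos β − cos α, d + sin α − sin β) = -0.288940 rad; t = (φ − α) mod 2π = 5.891358 rad, q = (β − φ) mod 2π = 4.332781 rad → L = 4.45·(5.891358 + 5.666386 + 4.332781) = 4.45·15.890525 = 70.712835 m
RSR: p² = 2 + d² − 2cos(α−β) + 2d(sin β − sin α) = 15.977788; p = √p² = 3.997223; φ = atan2(cos α − cos β, d − sin α + sin β) = 0.415798 rad; t = (α − φ) mod 2π = 5.970275 rad, q = (φ − β) mod 2π = 2.655142 rad → L = 4.45·(5.970275 + 3.997223 + 2.655142) = 4.45·12.622640 = 56.170747 m
LSR: p² = d² − 2 + 2cos(α−β) + 2d(sin α + sin β) = 11.055946; p = √p² = 3.325048; φ = atan2(−cos α − cos β, d + sin α + sin β) − atan2(−2, p) = 0.444757 rad; t = (φ − α) mod 2π = 0.341870 rad, q = (φ − β) mod 2π = 2.684102 rad → L = 4.45·(0.341870 + 3.325048 + 2.684102) = 4.45·6.351019 = 28.262036 m
RSL: p² = d² − 2 + 2cos(α−β) − 2d(sin α + sin β) = 23.452452; p = √p² = 4.842773; φ = atan2(cos α + cos β, d − sin α − sin β) − atan2(2, p) = -0.320044 rad; t = (α − φ) mod 2π = 0.422932 rad, q = (β − φ) mod 2π = 4.363886 rad → L = 4.45·(0.422932 + 4.842773 + 4.363886) = 4.45·9.629591 = 42.851680 m
RLR: c = (6 − d² + 2cos(α−β) + 2d(sin α − sin β))/8 = -0.997223; p = 2π − arccos c = 3.216129 rad; φ = atan2(cos α − cos β, d − sin α + sin β) = 0.415798 rad; t = (α − φ + p/2) mod 2π = 1.295154 rad, q = (α − β − t + p) mod 2π = 4.263206 rad → L = 4.45·(1.295154 + 3.216129 + 4.263206) = 4.45·8.774489 = 39.046476 m
LRL: c = (6 − d² + 2cos(α−β) − 2d(sin α − sin β))/8 = -3.013491, |c| > 1 → infeasible
Shortest: LSR with L = 28.262036 m ≈ 28.2620 m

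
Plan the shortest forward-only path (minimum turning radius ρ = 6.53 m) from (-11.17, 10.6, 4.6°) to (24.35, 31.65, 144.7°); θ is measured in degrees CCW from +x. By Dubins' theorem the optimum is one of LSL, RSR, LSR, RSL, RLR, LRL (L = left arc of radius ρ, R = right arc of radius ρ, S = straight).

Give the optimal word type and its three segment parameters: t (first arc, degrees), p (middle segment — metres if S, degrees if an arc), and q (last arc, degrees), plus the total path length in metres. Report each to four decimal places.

Let ψ = atan2(Δy, Δx) = atan2(21.05, 35.52) = 30.6520° be the start→goal bearing.
Normalize: d = |goal − start| / ρ = 41.288896/6.53 = 6.322955, α = (θ_start − ψ) mod 360° = 333.9480° = 5.828492 rad, β = (θ_goal − ψ) mod 360° = 114.0480° = 1.990513 rad.
Common terms: sin α = -0.439187, cos α = 0.898396, sin β = 0.913204, cos β = -0.407502, cos(α−β) = -0.767165, d² = 39.979759. Work in radians in the unit-radius frame; every candidate has L = ρ·(t + p + q).
LSL: p² = 2 + d² − 2cos(α−β) + 2d(sin α − sin β) = 26.411875; p = √p² = 5.139249; φ = atan2(cos β − cos α, d + sin α − sin β) = -0.256920 rad; t = (φ − α) mod 2π = 0.197773 rad, q = (β − φ) mod 2π = 2.247433 rad → L = 6.53·(0.197773 + 5.139249 + 2.247433) = 6.53·7.584455 = 49.526490 m
RSR: p² = 2 + d² − 2cos(α−β) + 2d(sin β − sin α) = 60.616303; p = √p² = 7.785647; φ = atan2(cos α − cos β, d − sin α + sin β) = 0.168528 rad; t = (α − φ) mod 2π = 5.659964 rad, q = (φ − β) mod 2π = 4.461200 rad → L = 6.53·(5.659964 + 7.785647 + 4.461200) = 6.53·17.906812 = 116.931480 m
LSR: p² = d² − 2 + 2cos(α−β) + 2d(sin α + sin β) = 42.439814; p = √p² = 6.514585; φ = atan2(−cos α − cos β, d + sin α + sin β) − atan2(−2, p) = 0.225772 rad; t = (φ − α) mod 2π = 0.680465 rad, q = (φ − β) mod 2π = 4.518444 rad → L = 6.53·(0.680465 + 6.514585 + 4.518444) = 6.53·11.713494 = 76.489119 m
RSL: p² = d² − 2 + 2cos(α−β) − 2d(sin α + sin β) = 30.451043; p = √p² = 5.518246; φ = atan2(cos α + cos β, d − sin α − sin β) − atan2(2, p) = -0.263976 rad; t = (α − φ) mod 2π = 6.092468 rad, q = (β − φ) mod 2π = 2.254489 rad → L = 6.53·(6.092468 + 5.518246 + 2.254489) = 6.53·13.865204 = 90.539782 m
RLR: c = (6 − d² + 2cos(α−β) + 2d(sin α − sin β))/8 = -6.577038, |c| > 1 → infeasible
LRL: c = (6 − d² + 2cos(α−β) − 2d(sin α − sin β))/8 = -2.301484, |c| > 1 → infeasible
Shortest: LSL with L = 49.526490 m ≈ 49.5265 m
Convert LSL to answer units (arcs ×180/π): t = 0.197773·180/π = 11.3316°, p = ρ·p = 6.53·5.139249 = 33.5593 m, q = 2.247433·180/π = 128.7684°, L = 49.5265 m.

LSL: t = 11.3316°, p = 33.5593 m, q = 128.7684°, L = 49.5265 m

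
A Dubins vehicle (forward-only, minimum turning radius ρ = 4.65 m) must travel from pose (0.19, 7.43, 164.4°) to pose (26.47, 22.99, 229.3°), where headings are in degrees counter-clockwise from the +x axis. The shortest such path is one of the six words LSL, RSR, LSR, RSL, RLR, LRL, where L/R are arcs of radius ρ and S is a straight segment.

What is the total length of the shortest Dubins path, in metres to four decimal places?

49.6717 m

Let ψ = atan2(Δy, Δx) = atan2(15.56, 26.28) = 30.6291° be the start→goal bearing.
Normalize: d = |goal − start| / ρ = 30.540989/4.65 = 6.567955, α = (θ_start − ψ) mod 360° = 133.7709° = 2.334742 rad, β = (θ_goal − ψ) mod 360° = 198.6709° = 3.467460 rad.
Common terms: sin α = 0.722112, cos α = -0.691776, sin β = -0.320131, cos β = -0.947373, cos(α−β) = 0.424199, d² = 43.138028. Work in radians in the unit-radius frame; every candidate has L = ρ·(t + p + q).
LSL: p² = 2 + d² − 2cos(α−β) + 2d(sin α − sin β) = 57.980442; p = √p² = 7.614489; φ = atan2(cos β − cos α, d + sin α − sin β) = -0.033574 rad; t = (φ − α) mod 2π = 3.914870 rad, q = (β − φ) mod 2π = 3.501034 rad → L = 4.65·(3.914870 + 7.614489 + 3.501034) = 4.65·15.030393 = 69.891327 m
RSR: p² = 2 + d² − 2cos(α−β) + 2d(sin β − sin α) = 30.598815; p = √p² = 5.531620; φ = atan2(cos α − cos β, d − sin α + sin β) = 0.046223 rad; t = (α − φ) mod 2π = 2.288519 rad, q = (φ − β) mod 2π = 2.861948 rad → L = 4.65·(2.288519 + 5.531620 + 2.861948) = 4.65·10.682086 = 49.671701 m
LSR: p² = d² − 2 + 2cos(α−β) + 2d(sin α + sin β) = 47.266815; p = √p² = 6.875087; φ = atan2(−cos α − cos β, d + sin α + sin β) − atan2(−2, p) = 0.514069 rad; t = (φ − α) mod 2π = 4.462513 rad, q = (φ − β) mod 2π = 3.329794 rad → L = 4.65·(4.462513 + 6.875087 + 3.329794) = 4.65·14.667394 = 68.203381 m
RSL: p² = d² − 2 + 2cos(α−β) − 2d(sin α + sin β) = 36.706038; p = √p² = 6.058551; φ = atan2(cos α + cos β, d − sin α − sin β) − atan2(2, p) = -0.578677 rad; t = (α − φ) mod 2π = 2.913419 rad, q = (β − φ) mod 2π = 4.046137 rad → L = 4.65·(2.913419 + 6.058551 + 4.046137) = 4.65·13.018107 = 60.534198 m
RLR: c = (6 − d² + 2cos(α−β) + 2d(sin α − sin β))/8 = -2.824852, |c| > 1 → infeasible
LRL: c = (6 − d² + 2cos(α−β) − 2d(sin α − sin β))/8 = -6.247555, |c| > 1 → infeasible
Shortest: RSR with L = 49.671701 m ≈ 49.6717 m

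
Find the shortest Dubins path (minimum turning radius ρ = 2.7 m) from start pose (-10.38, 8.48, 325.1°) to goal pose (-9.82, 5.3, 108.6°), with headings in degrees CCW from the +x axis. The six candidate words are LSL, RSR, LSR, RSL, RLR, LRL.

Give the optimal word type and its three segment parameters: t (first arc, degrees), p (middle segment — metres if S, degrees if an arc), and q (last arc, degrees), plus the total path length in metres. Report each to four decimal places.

Let ψ = atan2(Δy, Δx) = atan2(-3.18, 0.56) = -80.0126° be the start→goal bearing.
Normalize: d = |goal − start| / ρ = 3.228932/2.7 = 1.195901, α = (θ_start − ψ) mod 360° = 45.1126° = 0.787363 rad, β = (θ_goal − ψ) mod 360° = 188.6126° = 3.291911 rad.
Common terms: sin α = 0.708495, cos α = 0.705716, sin β = -0.149752, cos β = -0.988724, cos(α−β) = -0.803857, d² = 1.430178. Work in radians in the unit-radius frame; every candidate has L = ρ·(t + p + q).
LSL: p² = 2 + d² − 2cos(α−β) + 2d(sin α − sin β) = 7.090649; p = √p² = 2.662827; φ = atan2(cos β − cos α, d + sin α − sin β) = -0.689733 rad; t = (φ − α) mod 2π = 4.806090 rad, q = (β − φ) mod 2π = 3.981643 rad → L = 2.7·(4.806090 + 2.662827 + 3.981643) = 2.7·11.450560 = 30.916512 m
RSR: p² = 2 + d² − 2cos(α−β) + 2d(sin β − sin α) = 2.985135; p = √p² = 1.727754; φ = atan2(cos α − cos β, d − sin α + sin β) = 1.374101 rad; t = (α − φ) mod 2π = 5.696447 rad, q = (φ − β) mod 2π = 4.365376 rad → L = 2.7·(5.696447 + 1.727754 + 4.365376) = 2.7·11.789578 = 31.831859 m
LSR: p² = d² − 2 + 2cos(α−β) + 2d(sin α + sin β) = -0.841135 < 0 → infeasible
RSL: p² = d² − 2 + 2cos(α−β) − 2d(sin α + sin β) = -3.513936 < 0 → infeasible
RLR: c = (6 − d² + 2cos(α−β) + 2d(sin α − sin β))/8 = 0.626858; p = 2π − arccos c = 5.389903 rad; φ = atan2(cos α − cos β, d − sin α + sin β) = 1.374101 rad; t = (α − φ + p/2) mod 2π = 2.108213 rad, q = (α − β − t + p) mod 2π = 0.777142 rad → L = 2.7·(2.108213 + 5.389903 + 0.777142) = 2.7·8.275259 = 22.343198 m
LRL: c = (6 − d² + 2cos(α−β) − 2d(sin α − sin β))/8 = 0.113669; p = 2π − arccos c = 4.826304 rad; φ = atan2(cos β − cos α, d + sin α − sin β) = -0.689733 rad; t = (φ − α + p/2) mod 2π = 0.936056 rad, q = (β − α − t + p) mod 2π = 0.111610 rad → L = 2.7·(0.936056 + 4.826304 + 0.111610) = 2.7·5.873970 = 15.859720 m
Shortest: LRL with L = 15.859720 m ≈ 15.8597 m
Convert LRL to answer units (arcs ×180/π): t = 0.936056·180/π = 53.6321°, p = 4.826304·180/π = 276.5269°, q = 0.111610·180/π = 6.3948°, L = 15.8597 m.

LRL: t = 53.6321°, p = 276.5269°, q = 6.3948°, L = 15.8597 m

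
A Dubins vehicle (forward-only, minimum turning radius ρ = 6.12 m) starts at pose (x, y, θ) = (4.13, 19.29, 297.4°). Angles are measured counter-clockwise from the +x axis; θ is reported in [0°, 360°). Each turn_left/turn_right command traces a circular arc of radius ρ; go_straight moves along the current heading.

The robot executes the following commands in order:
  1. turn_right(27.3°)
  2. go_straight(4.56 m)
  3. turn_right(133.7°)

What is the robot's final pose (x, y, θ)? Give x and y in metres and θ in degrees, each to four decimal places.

(-5.5159, 7.4817, 136.4000°)

set_pose: (x, y, θ) = (4.1300, 19.2900, 297.4000°), ρ = 6.12
turn_right(27.3°): centre at ρ to the right, rotate −27.3° → (4.8166, 16.4843, 270.1000°)
go_straight(4.56): x += 4.56·cos θ, y += 4.56·sin θ → (4.8245, 11.9243, 270.1000°)
turn_right(133.7°): centre at ρ to the right, rotate −133.7° → (-5.5159, 7.4817, 136.4000°)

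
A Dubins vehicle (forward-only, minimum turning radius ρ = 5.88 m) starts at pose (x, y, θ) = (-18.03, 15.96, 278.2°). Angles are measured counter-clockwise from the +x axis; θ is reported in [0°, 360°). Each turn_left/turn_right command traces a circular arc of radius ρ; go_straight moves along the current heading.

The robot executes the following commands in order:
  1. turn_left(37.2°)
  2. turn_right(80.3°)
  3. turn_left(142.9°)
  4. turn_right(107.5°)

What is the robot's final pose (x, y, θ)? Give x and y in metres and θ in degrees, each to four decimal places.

set_pose: (x, y, θ) = (-18.0300, 15.9600, 278.2000°), ρ = 5.88
turn_left(37.2°): centre at ρ to the left, rotate +37.2° → (-16.3388, 12.6119, 315.4000°)
turn_right(80.3°): centre at ρ to the right, rotate −80.3° → (-15.6449, 5.0610, 235.1000°)
turn_left(142.9°): centre at ρ to the left, rotate +142.9° → (-9.0054, -3.8954, 378.0000° ≡ 18.0000°)
turn_right(107.5°): centre at ρ to the right, rotate −107.5° → (-1.3086, -9.4363, -89.5000° ≡ 270.5000°)

(-1.3086, -9.4363, 270.5000°)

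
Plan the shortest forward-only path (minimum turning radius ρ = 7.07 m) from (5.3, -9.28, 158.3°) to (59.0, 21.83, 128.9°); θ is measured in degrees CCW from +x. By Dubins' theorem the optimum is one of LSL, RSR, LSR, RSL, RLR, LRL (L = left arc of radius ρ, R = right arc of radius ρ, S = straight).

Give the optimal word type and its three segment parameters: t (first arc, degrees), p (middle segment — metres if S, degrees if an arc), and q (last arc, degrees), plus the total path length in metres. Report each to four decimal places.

RSL: t = 150.9924°, p = 47.7703 m, q = 121.5924°, L = 81.4058 m

Let ψ = atan2(Δy, Δx) = atan2(31.11, 53.70) = 30.0850° be the start→goal bearing.
Normalize: d = |goal − start| / ρ = 62.060632/7.07 = 8.778024, α = (θ_start − ψ) mod 360° = 128.2150° = 2.237774 rad, β = (θ_goal − ψ) mod 360° = 98.8150° = 1.724647 rad.
Common terms: sin α = 0.785695, cos α = -0.618614, sin β = 0.988188, cos β = -0.153245, cos(α−β) = 0.871214, d² = 77.053712. Work in radians in the unit-radius frame; every candidate has L = ρ·(t + p + q).
LSL: p² = 2 + d² − 2cos(α−β) + 2d(sin α − sin β) = 73.756299; p = √p² = 8.588149; φ = atan2(cos β − cos α, d + sin α − sin β) = 0.054214 rad; t = (φ − α) mod 2π = 4.099625 rad, q = (β − φ) mod 2π = 1.670433 rad → L = 7.07·(4.099625 + 8.588149 + 1.670433) = 7.07·14.358207 = 101.512525 m
RSR: p² = 2 + d² − 2cos(α−β) + 2d(sin β − sin α) = 80.866270; p = √p² = 8.992567; φ = atan2(cos α − cos β, d − sin α + sin β) = -0.051774 rad; t = (α − φ) mod 2π = 2.289548 rad, q = (φ − β) mod 2π = 4.506764 rad → L = 7.07·(2.289548 + 8.992567 + 4.506764) = 7.07·15.788880 = 111.627379 m
LSR: p² = d² − 2 + 2cos(α−β) + 2d(sin α + sin β) = 107.938517; p = √p² = 10.389346; φ = atan2(−cos α − cos β, d + sin α + sin β) − atan2(−2, p) = 0.263197 rad; t = (φ − α) mod 2π = 4.308608 rad, q = (φ − β) mod 2π = 4.821735 rad → L = 7.07·(4.308608 + 10.389346 + 4.821735) = 7.07·19.519690 = 138.004206 m
RSL: p² = d² − 2 + 2cos(α−β) − 2d(sin α + sin β) = 45.653763; p = √p² = 6.756757; φ = atan2(cos α + cos β, d − sin α − sin β) − atan2(2, p) = -0.397541 rad; t = (α − φ) mod 2π = 2.635315 rad, q = (β − φ) mod 2π = 2.122188 rad → L = 7.07·(2.635315 + 6.756757 + 2.122188) = 7.07·11.514260 = 81.405815 m
RLR: c = (6 − d² + 2cos(α−β) + 2d(sin α − sin β))/8 = -9.108284, |c| > 1 → infeasible
LRL: c = (6 − d² + 2cos(α−β) − 2d(sin α − sin β))/8 = -8.219537, |c| > 1 → infeasible
Shortest: RSL with L = 81.405815 m ≈ 81.4058 m
Convert RSL to answer units (arcs ×180/π): t = 2.635315·180/π = 150.9924°, p = ρ·p = 7.07·6.756757 = 47.7703 m, q = 2.122188·180/π = 121.5924°, L = 81.4058 m.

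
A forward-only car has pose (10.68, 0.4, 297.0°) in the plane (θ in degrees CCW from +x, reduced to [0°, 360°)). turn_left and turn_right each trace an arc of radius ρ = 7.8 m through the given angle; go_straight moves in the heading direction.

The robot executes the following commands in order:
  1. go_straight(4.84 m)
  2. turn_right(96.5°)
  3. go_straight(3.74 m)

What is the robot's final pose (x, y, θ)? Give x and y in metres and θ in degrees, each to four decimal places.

set_pose: (x, y, θ) = (10.6800, 0.4000, 297.0000°), ρ = 7.8
go_straight(4.84): x += 4.84·cos θ, y += 4.84·sin θ → (12.8773, -3.9125, 297.0000°)
turn_right(96.5°): centre at ρ to the right, rotate −96.5° → (8.6591, -14.7596, 200.5000°)
go_straight(3.74): x += 3.74·cos θ, y += 3.74·sin θ → (5.1559, -16.0694, 200.5000°)

(5.1559, -16.0694, 200.5000°)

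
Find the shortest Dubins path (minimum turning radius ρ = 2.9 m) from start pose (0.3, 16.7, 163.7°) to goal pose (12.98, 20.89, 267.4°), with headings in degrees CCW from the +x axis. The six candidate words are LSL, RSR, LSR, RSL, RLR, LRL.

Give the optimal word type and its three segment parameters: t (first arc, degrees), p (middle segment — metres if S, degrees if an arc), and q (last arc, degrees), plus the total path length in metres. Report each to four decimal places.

RSR: t = 153.9689°, p = 9.1000 m, q = 102.3311°, L = 22.0725 m

Let ψ = atan2(Δy, Δx) = atan2(4.19, 12.68) = 18.2857° be the start→goal bearing.
Normalize: d = |goal − start| / ρ = 13.354344/2.9 = 4.604946, α = (θ_start − ψ) mod 360° = 145.4143° = 2.537958 rad, β = (θ_goal − ψ) mod 360° = 249.1143° = 4.347865 rad.
Common terms: sin α = 0.567638, cos α = -0.823278, sin β = -0.934293, cos β = -0.356505, cos(α−β) = -0.236838, d² = 21.205529. Work in radians in the unit-radius frame; every candidate has L = ρ·(t + p + q).
LSL: p² = 2 + d² − 2cos(α−β) + 2d(sin α − sin β) = 37.511836; p = √p² = 6.124691; φ = atan2(cos β − cos α, d + sin α − sin β) = 0.076286 rad; t = (φ − α) mod 2π = 3.821513 rad, q = (β − φ) mod 2π = 4.271579 rad → L = 2.9·(3.821513 + 6.124691 + 4.271579) = 2.9·14.217782 = 41.231569 m
RSR: p² = 2 + d² − 2cos(α−β) + 2d(sin β − sin α) = 9.846575; p = √p² = 3.137925; φ = atan2(cos α − cos β, d − sin α + sin β) = -0.149306 rad; t = (α − φ) mod 2π = 2.687264 rad, q = (φ − β) mod 2π = 1.786014 rad → L = 2.9·(2.687264 + 3.137925 + 1.786014) = 2.9·7.611204 = 22.072492 m
LSR: p² = d² − 2 + 2cos(α−β) + 2d(sin α + sin β) = 15.354999; p = √p² = 3.918546; φ = atan2(−cos α − cos β, d + sin α + sin β) − atan2(−2, p) = 0.743418 rad; t = (φ − α) mod 2π = 4.488645 rad, q = (φ − β) mod 2π = 2.678738 rad → L = 2.9·(4.488645 + 3.918546 + 2.678738) = 2.9·11.085929 = 32.149193 m
RSL: p² = d² − 2 + 2cos(α−β) − 2d(sin α + sin β) = 22.108707; p = √p² = 4.701990; φ = atan2(cos α + cos β, d − sin α − sin β) − atan2(2, p) = -0.635163 rad; t = (α − φ) mod 2π = 3.173121 rad, q = (β − φ) mod 2π = 4.983028 rad → L = 2.9·(3.173121 + 4.701990 + 4.983028) = 2.9·12.858139 = 37.288603 m
RLR: c = (6 − d² + 2cos(α−β) + 2d(sin α − sin β))/8 = -0.230822; p = 2π − arccos c = 4.479467 rad; φ = atan2(cos α − cos β, d − sin α + sin β) = -0.149306 rad; t = (α − φ + p/2) mod 2π = 4.926998 rad, q = (α − β − t + p) mod 2π = 4.025748 rad → L = 2.9·(4.926998 + 4.479467 + 4.025748) = 2.9·13.432212 = 38.953415 m
LRL: c = (6 − d² + 2cos(α−β) − 2d(sin α − sin β))/8 = -3.688979, |c| > 1 → infeasible
Shortest: RSR with L = 22.072492 m ≈ 22.0725 m
Convert RSR to answer units (arcs ×180/π): t = 2.687264·180/π = 153.9689°, p = ρ·p = 2.9·3.137925 = 9.1000 m, q = 1.786014·180/π = 102.3311°, L = 22.0725 m.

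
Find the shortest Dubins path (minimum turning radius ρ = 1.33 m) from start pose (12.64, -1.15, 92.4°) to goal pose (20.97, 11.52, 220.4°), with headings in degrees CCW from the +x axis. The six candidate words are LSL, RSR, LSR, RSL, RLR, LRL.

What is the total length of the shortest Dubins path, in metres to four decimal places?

Let ψ = atan2(Δy, Δx) = atan2(12.67, 8.33) = 56.6767° be the start→goal bearing.
Normalize: d = |goal − start| / ρ = 15.163041/1.33 = 11.400782, α = (θ_start − ψ) mod 360° = 35.7233° = 0.623489 rad, β = (θ_goal − ψ) mod 360° = 163.7233° = 2.857510 rad.
Common terms: sin α = 0.583871, cos α = 0.811847, sin β = 0.280277, cos β = -0.959919, cos(α−β) = -0.615661, d² = 129.977839. Work in radians in the unit-radius frame; every candidate has L = ρ·(t + p + q).
LSL: p² = 2 + d² − 2cos(α−β) + 2d(sin α − sin β) = 140.131578; p = √p² = 11.837718; φ = atan2(cos β − cos α, d + sin α − sin β) = -0.150236 rad; t = (φ − α) mod 2π = 5.509461 rad, q = (β − φ) mod 2π = 3.007746 rad → L = 1.33·(5.509461 + 11.837718 + 3.007746) = 1.33·20.354925 = 27.072050 m
RSR: p² = 2 + d² − 2cos(α−β) + 2d(sin β − sin α) = 126.286747; p = √p² = 11.237738; φ = atan2(cos α − cos β, d − sin α + sin β) = 0.158323 rad; t = (α − φ) mod 2π = 0.465166 rad, q = (φ − β) mod 2π = 3.583998 rad → L = 1.33·(0.465166 + 11.237738 + 3.583998) = 1.33·15.286901 = 20.331579 m
LSR: p² = d² − 2 + 2cos(α−β) + 2d(sin α + sin β) = 146.450440; p = √p² = 12.101671; φ = atan2(−cos α − cos β, d + sin α + sin β) − atan2(−2, p) = 0.175858 rad; t = (φ − α) mod 2π = 5.835555 rad, q = (φ − β) mod 2π = 3.601534 rad → L = 1.33·(5.835555 + 12.101671 + 3.601534) = 1.33·21.538760 = 28.646550 m
RSL: p² = d² − 2 + 2cos(α−β) − 2d(sin α + sin β) = 107.042593; p = √p² = 10.346139; φ = atan2(cos α + cos β, d − sin α − sin β) − atan2(2, p) = -0.205006 rad; t = (α − φ) mod 2π = 0.828494 rad, q = (β − φ) mod 2π = 3.062516 rad → L = 1.33·(0.828494 + 10.346139 + 3.062516) = 1.33·14.237149 = 18.935408 m
RLR: c = (6 − d² + 2cos(α−β) + 2d(sin α − sin β))/8 = -14.785843, |c| > 1 → infeasible
LRL: c = (6 − d² + 2cos(α−β) − 2d(sin α − sin β))/8 = -16.516447, |c| > 1 → infeasible
Shortest: RSL with L = 18.935408 m ≈ 18.9354 m

18.9354 m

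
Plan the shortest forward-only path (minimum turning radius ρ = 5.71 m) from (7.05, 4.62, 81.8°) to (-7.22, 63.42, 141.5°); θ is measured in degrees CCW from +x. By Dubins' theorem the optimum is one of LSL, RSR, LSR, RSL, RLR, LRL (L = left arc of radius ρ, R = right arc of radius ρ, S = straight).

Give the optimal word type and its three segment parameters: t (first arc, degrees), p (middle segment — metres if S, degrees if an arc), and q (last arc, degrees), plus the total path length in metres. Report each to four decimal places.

LSL: t = 21.0145°, p = 54.8839 m, q = 38.6855°, L = 60.8335 m

Let ψ = atan2(Δy, Δx) = atan2(58.80, -14.27) = 103.6412° be the start→goal bearing.
Normalize: d = |goal − start| / ρ = 60.506800/5.71 = 10.596638, α = (θ_start − ψ) mod 360° = 338.1588° = 5.901984 rad, β = (θ_goal − ψ) mod 360° = 37.8588° = 0.660760 rad.
Common terms: sin α = -0.372036, cos α = 0.928218, sin β = 0.613717, cos β = 0.789526, cos(α−β) = 0.504528, d² = 112.288727. Work in radians in the unit-radius frame; every candidate has L = ρ·(t + p + q).
LSL: p² = 2 + d² − 2cos(α−β) + 2d(sin α − sin β) = 92.388336; p = √p² = 9.611885; φ = atan2(cos β − cos α, d + sin α − sin β) = -0.014430 rad; t = (φ − α) mod 2π = 0.366771 rad, q = (β − φ) mod 2π = 0.675190 rad → L = 5.71·(0.366771 + 9.611885 + 0.675190) = 5.71·10.653847 = 60.833465 m
RSR: p² = 2 + d² − 2cos(α−β) + 2d(sin β − sin α) = 134.171008; p = √p² = 11.583221; φ = atan2(cos α − cos β, d − sin α + sin β) = 0.011974 rad; t = (α − φ) mod 2π = 5.890010 rad, q = (φ − β) mod 2π = 5.634399 rad → L = 5.71·(5.890010 + 11.583221 + 5.634399) = 5.71·23.107630 = 131.944567 m
LSR: p² = d² − 2 + 2cos(α−β) + 2d(sin α + sin β) = 116.419810; p = √p² = 10.789801; φ = atan2(−cos α − cos β, d + sin α + sin β) − atan2(−2, p) = 0.026099 rad; t = (φ − α) mod 2π = 0.407300 rad, q = (φ − β) mod 2π = 5.648524 rad → L = 5.71·(0.407300 + 10.789801 + 5.648524) = 5.71·16.845626 = 96.188524 m
RSL: p² = d² − 2 + 2cos(α−β) − 2d(sin α + sin β) = 106.175756; p = √p² = 10.304162; φ = atan2(cos α + cos β, d − sin α − sin β) − atan2(2, p) = -0.027323 rad; t = (α − φ) mod 2π = 5.929308 rad, q = (β − φ) mod 2π = 0.688084 rad → L = 5.71·(5.929308 + 10.304162 + 0.688084) = 5.71·16.921553 = 96.622069 m
RLR: c = (6 − d² + 2cos(α−β) + 2d(sin α − sin β))/8 = -15.771376, |c| > 1 → infeasible
LRL: c = (6 − d² + 2cos(α−β) − 2d(sin α − sin β))/8 = -10.548542, |c| > 1 → infeasible
Shortest: LSL with L = 60.833465 m ≈ 60.8335 m
Convert LSL to answer units (arcs ×180/π): t = 0.366771·180/π = 21.0145°, p = ρ·p = 5.71·9.611885 = 54.8839 m, q = 0.675190·180/π = 38.6855°, L = 60.8335 m.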